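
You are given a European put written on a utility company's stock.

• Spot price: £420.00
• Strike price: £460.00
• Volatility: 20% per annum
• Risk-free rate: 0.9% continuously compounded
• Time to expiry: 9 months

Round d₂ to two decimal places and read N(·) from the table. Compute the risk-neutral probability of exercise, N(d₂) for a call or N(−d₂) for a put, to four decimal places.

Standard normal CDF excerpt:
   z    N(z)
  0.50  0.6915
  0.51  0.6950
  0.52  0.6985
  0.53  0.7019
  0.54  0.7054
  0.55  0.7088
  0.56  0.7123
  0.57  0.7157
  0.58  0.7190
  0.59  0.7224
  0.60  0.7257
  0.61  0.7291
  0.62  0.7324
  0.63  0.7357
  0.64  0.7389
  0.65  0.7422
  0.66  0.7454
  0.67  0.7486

σ√T = 0.2·√0.75 = 0.1732
d₁ = [ln(420/460) + (0.009 + 0.2²/2)·0.75] / 0.1732 = [-0.0910 + 0.0218] / 0.1732 = -0.3997 ⇒ -0.40
d₂ = d₁ − σ√T = -0.3997 − 0.1732 = -0.5729 ⇒ -0.57
Risk-neutral Pr[S_T < K] = N(−d₂) = N(0.57) = 0.7157

0.7157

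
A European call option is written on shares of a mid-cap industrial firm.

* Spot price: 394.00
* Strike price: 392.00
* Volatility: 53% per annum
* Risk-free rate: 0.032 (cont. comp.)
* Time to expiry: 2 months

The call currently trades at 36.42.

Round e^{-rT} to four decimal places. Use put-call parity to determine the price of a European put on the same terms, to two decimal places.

exp(−rT) = exp(−0.032·0.1667) = 0.9947
Put-call parity: C − P = S − K·e^(−rT) = 394 − 392·0.9947 = 394 − 389.9224 = 4.0776
P = C − (C − P) = 36.42 − (4.0776) = 32.3424

32.34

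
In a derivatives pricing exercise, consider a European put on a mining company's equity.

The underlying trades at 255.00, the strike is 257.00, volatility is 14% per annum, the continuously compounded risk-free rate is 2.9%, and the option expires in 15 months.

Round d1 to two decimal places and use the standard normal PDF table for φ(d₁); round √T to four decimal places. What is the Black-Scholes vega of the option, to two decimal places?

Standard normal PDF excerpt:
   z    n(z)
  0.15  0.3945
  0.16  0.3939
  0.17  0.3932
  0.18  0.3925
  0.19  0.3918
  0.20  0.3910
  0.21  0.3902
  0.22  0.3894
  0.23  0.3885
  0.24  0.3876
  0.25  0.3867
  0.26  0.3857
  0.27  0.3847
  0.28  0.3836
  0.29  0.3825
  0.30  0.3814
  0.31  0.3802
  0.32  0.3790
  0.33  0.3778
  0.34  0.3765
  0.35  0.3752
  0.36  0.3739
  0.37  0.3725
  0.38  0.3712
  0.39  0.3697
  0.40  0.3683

σ√T = 0.14 × 1.1180 = 0.1565
d₁ = [ln(255/257) + (0.029 + 0.14²/2)·1.25] / 0.1565 = [-0.0078 + 0.0485] / 0.1565 = 0.2599 ≈ 0.26
√T = √1.25 = 1.1180
φ(d₁) = φ(0.26) = 0.3857
vega = S·φ(d₁)·√T = 255·0.3857·1.1180 = 109.9592
(Vega is the same for a European call and put with the same parameters.)

109.96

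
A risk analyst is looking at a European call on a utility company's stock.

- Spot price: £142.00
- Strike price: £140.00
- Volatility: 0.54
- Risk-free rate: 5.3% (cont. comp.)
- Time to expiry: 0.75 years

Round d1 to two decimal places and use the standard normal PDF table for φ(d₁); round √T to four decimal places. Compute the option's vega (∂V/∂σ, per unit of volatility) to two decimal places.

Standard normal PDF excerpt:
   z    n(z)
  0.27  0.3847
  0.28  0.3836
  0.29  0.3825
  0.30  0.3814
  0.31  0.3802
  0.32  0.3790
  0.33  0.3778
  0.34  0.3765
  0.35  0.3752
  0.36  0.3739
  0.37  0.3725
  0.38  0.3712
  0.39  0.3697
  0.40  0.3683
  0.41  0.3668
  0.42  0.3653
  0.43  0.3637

46.14

σ√T = 0.54·√0.75 = 0.4677
d₁ = [ln(142/140) + (0.053 + ½·0.54²)·0.75] / (σ√T) = (0.0142 + 0.1491) / 0.4677 = 0.3492 → 0.35
√T = √0.75 = 0.8660
φ(d₁) = φ(0.35) = 0.3752
vega = S·φ(d₁)·√T = 142·0.3752·0.8660 = 46.1391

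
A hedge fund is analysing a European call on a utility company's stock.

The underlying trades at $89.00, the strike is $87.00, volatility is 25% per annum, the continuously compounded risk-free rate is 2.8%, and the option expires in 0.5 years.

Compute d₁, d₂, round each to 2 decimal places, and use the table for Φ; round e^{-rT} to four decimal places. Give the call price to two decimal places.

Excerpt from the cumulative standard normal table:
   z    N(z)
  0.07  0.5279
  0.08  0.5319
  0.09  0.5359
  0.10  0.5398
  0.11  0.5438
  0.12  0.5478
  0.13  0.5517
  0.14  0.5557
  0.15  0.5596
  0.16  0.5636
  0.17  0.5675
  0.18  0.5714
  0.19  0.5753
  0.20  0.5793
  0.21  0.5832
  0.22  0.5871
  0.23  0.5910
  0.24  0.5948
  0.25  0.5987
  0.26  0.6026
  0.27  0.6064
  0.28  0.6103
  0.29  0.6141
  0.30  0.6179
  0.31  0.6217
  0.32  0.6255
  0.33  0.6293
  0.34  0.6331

$8.00

T = 0.5;  σ√T = 0.1768
d₁ = [ln(89/87) + (0.028 + ½·0.25²)·0.5] / (σ√T) = (0.0227 + 0.0296) / 0.1768 = 0.2962 → 0.30
d₂ = 0.2962 − 0.1768 = 0.1194 → 0.12
e^(−rT) = e^(−0.028·0.5) = 0.9861
N(d₁) = N(0.30) = 0.6179;  N(d₂) = N(0.12) = 0.5478
C = 89·0.6179 − 87·0.9861·0.5478 = 54.9931 − 46.9961 = 7.9970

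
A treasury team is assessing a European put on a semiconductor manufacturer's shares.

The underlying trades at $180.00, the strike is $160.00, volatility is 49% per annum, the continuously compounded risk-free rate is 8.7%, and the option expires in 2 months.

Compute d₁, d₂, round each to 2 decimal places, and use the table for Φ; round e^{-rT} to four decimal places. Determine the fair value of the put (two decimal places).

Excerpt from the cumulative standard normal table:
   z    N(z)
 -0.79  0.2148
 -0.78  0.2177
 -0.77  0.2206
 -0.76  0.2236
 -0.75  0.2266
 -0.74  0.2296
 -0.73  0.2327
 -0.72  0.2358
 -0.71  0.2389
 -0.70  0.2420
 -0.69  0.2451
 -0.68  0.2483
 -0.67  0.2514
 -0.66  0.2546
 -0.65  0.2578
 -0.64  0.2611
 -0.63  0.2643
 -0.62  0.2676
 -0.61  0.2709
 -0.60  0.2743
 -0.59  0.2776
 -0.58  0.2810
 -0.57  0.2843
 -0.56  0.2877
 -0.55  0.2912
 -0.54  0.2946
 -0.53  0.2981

$5.12

σ√T = 0.49·√0.1667 = 0.2000
d₁ = [ln(180/160) + (0.087 + 0.49²/2)·0.1667] / 0.2000 = [0.1178 + 0.0345] / 0.2000 = 0.7613 → 0.76
d₂ = d₁ − σ√T = 0.7613 − 0.2000 = 0.5613 → 0.56
exp(−rT) = exp(−0.087·0.1667) = 0.9856
P = 160·0.9856·N(-0.56) − 180·N(-0.76) = 160·0.9856·0.2877 − 180·0.2236 = 45.3691 − 40.2480 = 5.1211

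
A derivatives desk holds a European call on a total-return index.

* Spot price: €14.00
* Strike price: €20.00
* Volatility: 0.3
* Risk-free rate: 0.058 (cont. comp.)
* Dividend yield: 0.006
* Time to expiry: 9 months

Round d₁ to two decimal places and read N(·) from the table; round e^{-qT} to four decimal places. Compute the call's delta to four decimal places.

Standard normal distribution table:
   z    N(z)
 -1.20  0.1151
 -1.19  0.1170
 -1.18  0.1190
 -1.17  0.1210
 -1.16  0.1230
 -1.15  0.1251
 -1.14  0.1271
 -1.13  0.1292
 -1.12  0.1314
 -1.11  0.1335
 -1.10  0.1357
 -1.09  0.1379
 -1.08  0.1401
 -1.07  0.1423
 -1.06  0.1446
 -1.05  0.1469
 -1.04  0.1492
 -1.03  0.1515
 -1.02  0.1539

0.1373

T = 0.75;  σ√T = 0.2598
d₁ = [ln(14/20) + (0.058 − 0.006 + 0.3²/2)·0.75] / 0.2598 = [-0.3567 + 0.0728] / 0.2598 = -1.0928 → -1.09
N(d₁) = N(-1.09) = 0.1379
Δ_call = e^(−qT)·N(d₁) = 0.9955·0.1379 = 0.1373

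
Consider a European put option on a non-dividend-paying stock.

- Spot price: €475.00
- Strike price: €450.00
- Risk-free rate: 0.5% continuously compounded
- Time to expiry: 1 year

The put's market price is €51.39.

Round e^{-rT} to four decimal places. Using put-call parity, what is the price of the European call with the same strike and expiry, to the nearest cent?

€78.64

e^(−rT) = e^(−0.005·1) = 0.9950
Put-call parity: C − P = S − K·e^(−rT) = 475 − 450·0.9950 = 475 − 447.7500 = 27.2500
C = P + (C − P) = 51.39 + (27.2500) = 78.6400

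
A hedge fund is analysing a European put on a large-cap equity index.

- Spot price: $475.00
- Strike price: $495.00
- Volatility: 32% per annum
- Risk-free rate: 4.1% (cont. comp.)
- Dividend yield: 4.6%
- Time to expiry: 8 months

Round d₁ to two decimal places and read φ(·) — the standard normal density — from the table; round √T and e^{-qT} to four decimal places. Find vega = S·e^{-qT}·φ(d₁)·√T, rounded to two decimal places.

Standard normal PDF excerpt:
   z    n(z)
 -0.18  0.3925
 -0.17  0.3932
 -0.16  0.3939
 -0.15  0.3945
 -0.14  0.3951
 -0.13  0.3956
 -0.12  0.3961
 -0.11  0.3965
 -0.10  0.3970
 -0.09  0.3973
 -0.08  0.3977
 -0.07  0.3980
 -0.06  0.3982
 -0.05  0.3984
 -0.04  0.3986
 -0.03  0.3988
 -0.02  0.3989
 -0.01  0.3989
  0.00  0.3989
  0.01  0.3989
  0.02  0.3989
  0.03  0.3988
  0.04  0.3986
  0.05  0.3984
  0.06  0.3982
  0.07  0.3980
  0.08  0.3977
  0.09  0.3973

149.92

σ√T = 0.32·√0.6667 = 0.2613
d₁ = [ln(475/495) + (0.041 − 0.046 + 0.32²/2)·0.6667] / 0.2613 = [-0.0412 + 0.0308] / 0.2613 = -0.0400 ⇒ -0.04
√T = √0.6667 = 0.8165
φ(d₁) = φ(-0.04) = 0.3986
exp(−qT) = exp(−0.046·0.6667) = 0.9698
vega = S·exp(−qT)·φ(d₁)·√T = 475·0.9698·0.3986·0.8165 = 149.9233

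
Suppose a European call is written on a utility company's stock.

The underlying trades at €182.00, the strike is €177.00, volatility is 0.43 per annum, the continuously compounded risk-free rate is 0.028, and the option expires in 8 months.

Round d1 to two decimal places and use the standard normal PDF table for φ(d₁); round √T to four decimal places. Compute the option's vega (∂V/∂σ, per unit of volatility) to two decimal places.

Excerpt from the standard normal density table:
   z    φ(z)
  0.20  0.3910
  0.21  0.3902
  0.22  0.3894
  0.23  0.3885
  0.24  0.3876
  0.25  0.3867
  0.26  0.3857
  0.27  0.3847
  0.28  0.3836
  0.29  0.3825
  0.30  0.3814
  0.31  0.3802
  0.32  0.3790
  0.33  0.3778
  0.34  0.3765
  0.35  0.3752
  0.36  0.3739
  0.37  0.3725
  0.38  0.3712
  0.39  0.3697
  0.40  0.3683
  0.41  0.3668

σ√T = 0.43 × 0.8165 = 0.3511
d₁ = [ln(182/177) + (0.028 + 0.43²/2)·0.6667] / 0.3511 = [0.0279 + 0.0803] / 0.3511 = 0.3081 which rounds to 0.31
√T = √0.6667 = 0.8165
φ(d₁) = φ(0.31) = 0.3802
vega = S·φ(d₁)·√T = 182·0.3802·0.8165 = 56.4989
(Call and put vega coincide under Black-Scholes.)

56.50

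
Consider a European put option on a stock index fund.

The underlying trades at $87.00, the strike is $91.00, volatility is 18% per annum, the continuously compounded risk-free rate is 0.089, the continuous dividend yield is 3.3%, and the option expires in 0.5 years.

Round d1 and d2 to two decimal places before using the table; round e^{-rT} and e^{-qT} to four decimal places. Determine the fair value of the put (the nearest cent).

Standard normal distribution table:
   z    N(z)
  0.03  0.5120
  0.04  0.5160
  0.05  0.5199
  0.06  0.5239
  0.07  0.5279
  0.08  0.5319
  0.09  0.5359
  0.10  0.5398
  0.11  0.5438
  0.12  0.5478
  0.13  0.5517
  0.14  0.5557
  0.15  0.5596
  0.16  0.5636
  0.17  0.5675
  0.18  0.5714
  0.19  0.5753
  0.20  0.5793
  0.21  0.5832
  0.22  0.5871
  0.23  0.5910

$5.25

T = 0.5;  σ√T = 0.1273
d₁ = [ln(87/91) + (0.089 − 0.033 + 0.18²/2)·0.5] / 0.1273 = [-0.0450 + 0.0361] / 0.1273 = -0.0695 which rounds to -0.07
d₂ = d₁ − σ√T = -0.0695 − 0.1273 = -0.1968 which rounds to -0.20
exp(−qT) = exp(−0.033·0.5) = 0.9836;  exp(−rT) = exp(−0.089·0.5) = 0.9565
N(−d₂) = N(0.20) = 0.5793;  N(−d₁) = N(0.07) = 0.5279
P = 91·0.9565·0.5793 − 87·0.9836·0.5279 = 50.4231 − 45.1741 = 5.2490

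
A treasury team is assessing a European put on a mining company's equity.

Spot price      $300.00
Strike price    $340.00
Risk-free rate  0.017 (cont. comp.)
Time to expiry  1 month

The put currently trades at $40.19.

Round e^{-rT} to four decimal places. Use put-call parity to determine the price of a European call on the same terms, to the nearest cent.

exp(−rT) = exp(−0.017·0.08333) = 0.9986
Put-call parity: C − P = S − K·e^(−rT) = 300 − 340·0.9986 = 300 − 339.5240 = -39.5240
C = P + (C − P) = 40.19 + (-39.5240) = 0.6660

$0.67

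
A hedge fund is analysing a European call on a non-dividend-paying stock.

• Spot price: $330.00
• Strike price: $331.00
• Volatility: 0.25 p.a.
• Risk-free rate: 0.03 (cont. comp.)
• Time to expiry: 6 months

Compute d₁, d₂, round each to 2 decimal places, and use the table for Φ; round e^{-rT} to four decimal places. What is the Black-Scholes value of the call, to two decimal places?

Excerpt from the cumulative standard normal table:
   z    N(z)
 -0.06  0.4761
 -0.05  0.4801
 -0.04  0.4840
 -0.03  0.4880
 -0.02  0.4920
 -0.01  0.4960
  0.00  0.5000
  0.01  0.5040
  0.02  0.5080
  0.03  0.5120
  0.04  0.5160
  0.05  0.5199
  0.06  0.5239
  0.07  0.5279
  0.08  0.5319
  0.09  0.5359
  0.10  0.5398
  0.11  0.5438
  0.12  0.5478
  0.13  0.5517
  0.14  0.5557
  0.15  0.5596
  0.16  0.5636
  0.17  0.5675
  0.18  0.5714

σ√T = 0.25·√0.5 = 0.1768
ln(S/K) + (r + σ²/2)T = ln(330/331) + (0.03 + 0.25²/2)·0.5 = -0.0030 + 0.0306 = 0.0276
d₁ = 0.0276 / 0.1768 = 0.1561 → 0.16
d₂ = d₁ − σ√T = 0.1561 − 0.1768 = -0.0207 → -0.02
e^(−rT) = e^(−0.03·0.5) = 0.9851
C = 330·N(0.16) − 331·0.9851·N(-0.02) = 330·0.5636 − 331·0.9851·0.4920 = 185.9880 − 160.4255 = 25.5625

$25.56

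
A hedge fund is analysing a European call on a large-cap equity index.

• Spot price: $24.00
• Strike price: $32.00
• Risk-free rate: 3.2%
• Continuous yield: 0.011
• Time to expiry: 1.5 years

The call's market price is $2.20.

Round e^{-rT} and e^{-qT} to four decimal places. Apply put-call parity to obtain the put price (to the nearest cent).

$9.09

exp(−qT) = exp(−0.011·1.5) = 0.9836;  exp(−rT) = exp(−0.032·1.5) = 0.9531
Put-call parity: C − P = S·e^(−qT) − K·e^(−rT) = 24·0.9836 − 32·0.9531 = 23.6064 − 30.4992 = -6.8928
P = C − (C − P) = 2.20 − (-6.8928) = 9.0928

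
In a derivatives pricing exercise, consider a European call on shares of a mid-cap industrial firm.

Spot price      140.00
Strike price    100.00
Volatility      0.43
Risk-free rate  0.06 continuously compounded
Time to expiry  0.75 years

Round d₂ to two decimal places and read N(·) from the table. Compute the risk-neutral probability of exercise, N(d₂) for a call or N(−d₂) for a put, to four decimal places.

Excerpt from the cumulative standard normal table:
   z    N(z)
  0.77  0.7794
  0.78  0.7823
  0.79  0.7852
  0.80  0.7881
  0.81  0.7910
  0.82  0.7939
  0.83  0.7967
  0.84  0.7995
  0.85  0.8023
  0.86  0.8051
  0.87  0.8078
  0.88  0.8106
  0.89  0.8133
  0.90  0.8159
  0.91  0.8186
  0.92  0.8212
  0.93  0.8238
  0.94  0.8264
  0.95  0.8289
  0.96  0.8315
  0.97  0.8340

0.7995

σ√T = 0.43 × 0.8660 = 0.3724
ln(S/K) + (r + σ²/2)T = ln(140/100) + (0.06 + 0.43²/2)·0.75 = 0.3365 + 0.1143 = 0.4508
d₁ = 0.4508 / 0.3724 = 1.2106 ⇒ 1.21
d₂ = d₁ − σ√T = 1.2106 − 0.3724 = 0.8382 ⇒ 0.84
Pr(exercise) under Q = N(d₂) = 0.7995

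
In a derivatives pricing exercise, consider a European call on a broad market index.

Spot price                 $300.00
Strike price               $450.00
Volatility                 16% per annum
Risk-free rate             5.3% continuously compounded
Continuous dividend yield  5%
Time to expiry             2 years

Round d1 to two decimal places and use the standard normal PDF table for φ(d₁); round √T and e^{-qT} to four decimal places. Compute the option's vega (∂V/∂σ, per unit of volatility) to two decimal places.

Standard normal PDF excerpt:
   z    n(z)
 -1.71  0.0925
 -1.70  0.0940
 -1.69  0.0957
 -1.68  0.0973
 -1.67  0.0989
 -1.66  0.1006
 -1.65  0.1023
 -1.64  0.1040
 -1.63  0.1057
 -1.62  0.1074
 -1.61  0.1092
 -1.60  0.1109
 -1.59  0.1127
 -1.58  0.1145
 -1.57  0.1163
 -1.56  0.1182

σ√T = 0.16·√2 = 0.2263
d₁ = [ln(300/450) + (0.053 − 0.05 + 0.16²/2)·2] / 0.2263 = [-0.4055 + 0.0316] / 0.2263 = -1.6523 ⇒ -1.65
√T = √2 = 1.4142
φ(d₁) = φ(-1.65) = 0.1023
exp(−qT) = exp(−0.05·2) = 0.9048
vega = S·exp(−qT)·φ(d₁)·√T = 300·0.9048·0.1023·1.4142 = 39.2699

39.27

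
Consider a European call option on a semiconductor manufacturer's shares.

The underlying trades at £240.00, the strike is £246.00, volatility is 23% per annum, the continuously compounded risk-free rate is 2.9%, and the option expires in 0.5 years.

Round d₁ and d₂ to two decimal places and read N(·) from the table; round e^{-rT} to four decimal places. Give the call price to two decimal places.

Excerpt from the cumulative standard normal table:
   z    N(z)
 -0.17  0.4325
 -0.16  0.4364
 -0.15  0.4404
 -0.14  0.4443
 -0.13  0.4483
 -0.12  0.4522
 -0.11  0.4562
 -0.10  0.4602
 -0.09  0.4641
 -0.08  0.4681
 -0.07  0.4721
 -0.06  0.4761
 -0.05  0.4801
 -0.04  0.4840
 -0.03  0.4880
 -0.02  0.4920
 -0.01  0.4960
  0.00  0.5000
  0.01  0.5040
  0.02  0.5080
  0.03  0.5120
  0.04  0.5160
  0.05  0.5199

£14.20

σ√T = 0.23 × 0.7071 = 0.1626
d₁ = [ln(240/246) + (0.029 + 0.23²/2)·0.5] / 0.1626 = [-0.0247 + 0.0277] / 0.1626 = 0.0186 → 0.02
d₂ = d₁ − σ√T = 0.0186 − 0.1626 = -0.1440 → -0.14
exp(−rT) = exp(−0.029·0.5) = 0.9856
C = 240·N(0.02) − 246·0.9856·N(-0.14) = 240·0.5080 − 246·0.9856·0.4443 = 121.9200 − 107.7239 = 14.1961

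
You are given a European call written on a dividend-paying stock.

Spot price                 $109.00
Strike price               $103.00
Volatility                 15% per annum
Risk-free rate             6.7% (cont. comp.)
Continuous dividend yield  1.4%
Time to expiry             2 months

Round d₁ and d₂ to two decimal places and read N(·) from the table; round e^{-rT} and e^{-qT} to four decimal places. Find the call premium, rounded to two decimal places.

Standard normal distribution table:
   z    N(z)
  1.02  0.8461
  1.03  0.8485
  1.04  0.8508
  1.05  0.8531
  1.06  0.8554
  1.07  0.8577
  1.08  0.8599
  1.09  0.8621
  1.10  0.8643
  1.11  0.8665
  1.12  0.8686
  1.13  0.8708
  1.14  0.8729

T = 0.1667;  σ√T = 0.0612
ln(S/K) + (r − q + σ²/2)T = ln(109/103) + (0.067 − 0.014 + 0.15²/2)·0.1667 = 0.0566 + 0.0107 = 0.0673
d₁ = 0.0673 / 0.0612 = 1.0994 ⇒ 1.10
d₂ = d₁ − σ√T = 1.0994 − 0.0612 = 1.0382 ⇒ 1.04
exp(−qT) = exp(−0.014·0.1667) = 0.9977;  exp(−rT) = exp(−0.067·0.1667) = 0.9889
N(d₁) = N(1.10) = 0.8643;  N(d₂) = N(1.04) = 0.8508
C = 109·0.9977·0.8643 − 103·0.9889·0.8508 = 93.9920 − 86.6597 = 7.3323

$7.33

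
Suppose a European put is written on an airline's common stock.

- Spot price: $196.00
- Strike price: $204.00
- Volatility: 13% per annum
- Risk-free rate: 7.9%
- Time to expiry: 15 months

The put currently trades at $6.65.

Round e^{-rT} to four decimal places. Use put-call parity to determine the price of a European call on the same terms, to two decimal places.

exp(−rT) = exp(−0.079·1.25) = 0.9060
Put-call parity: C − P = S − K·e^(−rT) = 196 − 204·0.9060 = 196 − 184.8240 = 11.1760
C = P + (C − P) = 6.65 + (11.1760) = 17.8260

$17.83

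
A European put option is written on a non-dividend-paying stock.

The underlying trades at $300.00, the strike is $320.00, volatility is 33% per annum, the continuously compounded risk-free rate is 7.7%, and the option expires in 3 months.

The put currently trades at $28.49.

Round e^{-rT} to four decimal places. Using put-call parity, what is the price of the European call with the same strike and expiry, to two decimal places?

e^(−rT) = e^(−0.077·0.25) = 0.9809
Put-call parity: C − P = S − K·e^(−rT) = 300 − 320·0.9809 = 300 − 313.8880 = -13.8880
C = P + (C − P) = 28.49 + (-13.8880) = 14.6020

$14.60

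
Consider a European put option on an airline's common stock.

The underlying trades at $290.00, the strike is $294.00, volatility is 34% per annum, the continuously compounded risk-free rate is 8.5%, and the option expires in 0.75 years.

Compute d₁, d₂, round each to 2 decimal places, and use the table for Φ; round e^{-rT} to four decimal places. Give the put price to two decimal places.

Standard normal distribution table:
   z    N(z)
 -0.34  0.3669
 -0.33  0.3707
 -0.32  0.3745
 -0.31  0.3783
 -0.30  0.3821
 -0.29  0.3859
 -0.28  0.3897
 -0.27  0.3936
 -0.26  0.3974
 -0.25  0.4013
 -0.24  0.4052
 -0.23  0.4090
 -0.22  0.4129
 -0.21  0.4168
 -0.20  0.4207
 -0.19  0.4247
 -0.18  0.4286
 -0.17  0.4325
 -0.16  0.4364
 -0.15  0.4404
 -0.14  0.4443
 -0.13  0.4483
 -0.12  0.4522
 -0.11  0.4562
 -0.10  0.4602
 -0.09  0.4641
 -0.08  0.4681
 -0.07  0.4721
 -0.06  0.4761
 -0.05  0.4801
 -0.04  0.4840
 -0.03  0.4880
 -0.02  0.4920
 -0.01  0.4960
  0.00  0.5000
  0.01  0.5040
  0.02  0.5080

T = 0.75;  σ√T = 0.2944
d₁ = [ln(290/294) + (0.085 + 0.34²/2)·0.75] / 0.2944 = [-0.0137 + 0.1071] / 0.2944 = 0.3172 ⇒ 0.32
d₂ = d₁ − σ√T = 0.3172 − 0.2944 = 0.0228 ⇒ 0.02
exp(−rT) = exp(−0.085·0.75) = 0.9382
P = 294·0.9382·N(-0.02) − 290·N(-0.32) = 294·0.9382·0.4920 − 290·0.3745 = 135.7088 − 108.6050 = 27.1038

$27.10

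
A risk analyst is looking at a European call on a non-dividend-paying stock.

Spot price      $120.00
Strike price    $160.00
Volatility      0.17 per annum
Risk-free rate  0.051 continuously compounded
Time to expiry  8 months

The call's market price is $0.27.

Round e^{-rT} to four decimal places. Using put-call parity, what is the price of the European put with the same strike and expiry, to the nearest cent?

exp(−rT) = exp(−0.051·0.6667) = 0.9666
Put-call parity: C − P = S − K·e^(−rT) = 120 − 160·0.9666 = 120 − 154.6560 = -34.6560
P = C − (C − P) = 0.27 − (-34.6560) = 34.9260

$34.93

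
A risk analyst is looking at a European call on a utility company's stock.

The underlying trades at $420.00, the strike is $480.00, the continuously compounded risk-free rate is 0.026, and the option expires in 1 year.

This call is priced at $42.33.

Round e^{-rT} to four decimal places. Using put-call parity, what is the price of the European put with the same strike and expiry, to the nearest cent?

exp(−rT) = exp(−0.026·1) = 0.9743
Put-call parity: C − P = S − K·e^(−rT) = 420 − 480·0.9743 = 420 − 467.6640 = -47.6640
P = C − (C − P) = 42.33 − (-47.6640) = 89.9940

$89.99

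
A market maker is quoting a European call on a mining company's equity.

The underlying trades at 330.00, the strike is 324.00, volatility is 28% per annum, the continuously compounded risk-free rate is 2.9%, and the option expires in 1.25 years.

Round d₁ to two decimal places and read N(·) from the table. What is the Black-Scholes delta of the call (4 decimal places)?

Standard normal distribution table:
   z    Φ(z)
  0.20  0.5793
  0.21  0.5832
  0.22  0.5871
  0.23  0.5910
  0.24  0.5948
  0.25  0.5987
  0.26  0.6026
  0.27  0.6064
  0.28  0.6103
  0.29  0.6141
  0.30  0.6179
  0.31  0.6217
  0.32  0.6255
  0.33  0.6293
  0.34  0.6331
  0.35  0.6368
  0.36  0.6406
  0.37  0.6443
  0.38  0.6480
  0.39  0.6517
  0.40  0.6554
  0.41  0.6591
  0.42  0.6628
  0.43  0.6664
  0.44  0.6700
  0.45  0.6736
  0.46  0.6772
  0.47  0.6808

0.6293

T = 1.25;  σ√T = 0.3130
d₁ = [ln(330/324) + (0.029 + 0.28²/2)·1.25] / 0.3130 = [0.0183 + 0.0853] / 0.3130 = 0.3309 ≈ 0.33
N(d₁) = N(0.33) = 0.6293
Δ_call = N(d₁) = 0.6293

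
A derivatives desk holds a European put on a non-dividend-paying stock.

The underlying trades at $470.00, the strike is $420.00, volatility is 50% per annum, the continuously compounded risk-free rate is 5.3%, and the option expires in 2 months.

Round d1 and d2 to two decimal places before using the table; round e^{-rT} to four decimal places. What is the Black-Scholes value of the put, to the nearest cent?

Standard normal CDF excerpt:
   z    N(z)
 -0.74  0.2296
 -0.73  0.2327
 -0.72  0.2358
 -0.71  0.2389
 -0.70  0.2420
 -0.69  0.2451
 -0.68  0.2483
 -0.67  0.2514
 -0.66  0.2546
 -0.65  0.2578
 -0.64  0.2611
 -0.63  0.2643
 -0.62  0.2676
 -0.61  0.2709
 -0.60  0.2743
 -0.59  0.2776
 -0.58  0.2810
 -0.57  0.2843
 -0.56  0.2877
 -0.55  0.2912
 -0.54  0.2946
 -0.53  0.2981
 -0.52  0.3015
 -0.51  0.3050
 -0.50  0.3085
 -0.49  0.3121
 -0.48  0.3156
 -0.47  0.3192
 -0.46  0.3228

$16.19

σ√T = 0.5·√0.1667 = 0.2041
d₁ = [ln(470/420) + (0.053 + 0.5²/2)·0.1667] / 0.2041 = [0.1125 + 0.0297] / 0.2041 = 0.6964 ≈ 0.70
d₂ = d₁ − σ√T = 0.6964 − 0.2041 = 0.4922 ≈ 0.49
exp(−rT) = exp(−0.053·0.1667) = 0.9912
P = 420·0.9912·N(-0.49) − 470·N(-0.70) = 420·0.9912·0.3121 − 470·0.2420 = 129.9285 − 113.7400 = 16.1885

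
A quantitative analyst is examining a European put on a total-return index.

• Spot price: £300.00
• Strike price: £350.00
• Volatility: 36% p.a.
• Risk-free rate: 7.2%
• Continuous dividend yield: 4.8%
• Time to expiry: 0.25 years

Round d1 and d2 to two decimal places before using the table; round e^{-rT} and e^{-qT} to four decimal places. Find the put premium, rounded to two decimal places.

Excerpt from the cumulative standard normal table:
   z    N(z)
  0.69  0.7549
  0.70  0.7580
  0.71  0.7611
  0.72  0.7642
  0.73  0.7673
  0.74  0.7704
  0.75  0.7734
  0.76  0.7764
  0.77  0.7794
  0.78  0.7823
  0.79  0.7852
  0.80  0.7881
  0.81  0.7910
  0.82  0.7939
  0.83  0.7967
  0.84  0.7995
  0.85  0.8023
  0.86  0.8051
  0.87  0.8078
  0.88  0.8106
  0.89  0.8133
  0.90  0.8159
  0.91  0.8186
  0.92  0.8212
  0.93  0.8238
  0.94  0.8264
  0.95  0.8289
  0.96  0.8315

£53.96

σ√T = 0.36 × 0.5000 = 0.1800
ln(S/K) + (r − q + σ²/2)T = ln(300/350) + (0.072 − 0.048 + 0.36²/2)·0.25 = -0.1542 + 0.0222 = -0.1320
d₁ = -0.1320 / 0.1800 = -0.7331 ⇒ -0.73
d₂ = d₁ − σ√T = -0.7331 − 0.1800 = -0.9131 ⇒ -0.91
e^(−qT) = e^(−0.048·0.25) = 0.9881;  e^(−rT) = e^(−0.072·0.25) = 0.9822
P = 350·0.9822·N(0.91) − 300·0.9881·N(0.73) = 350·0.9822·0.8186 − 300·0.9881·0.7673 = 281.4101 − 227.4507 = 53.9594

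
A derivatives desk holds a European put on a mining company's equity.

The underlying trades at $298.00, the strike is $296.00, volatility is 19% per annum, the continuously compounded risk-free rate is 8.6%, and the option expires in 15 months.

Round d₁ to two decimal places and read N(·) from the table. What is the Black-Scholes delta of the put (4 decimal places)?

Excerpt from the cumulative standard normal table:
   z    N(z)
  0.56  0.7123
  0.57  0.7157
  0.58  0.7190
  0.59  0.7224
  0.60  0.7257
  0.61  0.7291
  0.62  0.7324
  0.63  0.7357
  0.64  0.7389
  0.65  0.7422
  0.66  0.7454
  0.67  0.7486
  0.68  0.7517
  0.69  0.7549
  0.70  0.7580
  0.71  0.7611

σ√T = 0.19·√1.25 = 0.2124
ln(S/K) + (r + σ²/2)T = ln(298/296) + (0.086 + 0.19²/2)·1.25 = 0.0067 + 0.1301 = 0.1368
d₁ = 0.1368 / 0.2124 = 0.6440 → 0.64
N(d₁) = N(0.64) = 0.7389
Δ_put = N(d₁) − 1 = 0.7389 − 1 = -0.2611

-0.2611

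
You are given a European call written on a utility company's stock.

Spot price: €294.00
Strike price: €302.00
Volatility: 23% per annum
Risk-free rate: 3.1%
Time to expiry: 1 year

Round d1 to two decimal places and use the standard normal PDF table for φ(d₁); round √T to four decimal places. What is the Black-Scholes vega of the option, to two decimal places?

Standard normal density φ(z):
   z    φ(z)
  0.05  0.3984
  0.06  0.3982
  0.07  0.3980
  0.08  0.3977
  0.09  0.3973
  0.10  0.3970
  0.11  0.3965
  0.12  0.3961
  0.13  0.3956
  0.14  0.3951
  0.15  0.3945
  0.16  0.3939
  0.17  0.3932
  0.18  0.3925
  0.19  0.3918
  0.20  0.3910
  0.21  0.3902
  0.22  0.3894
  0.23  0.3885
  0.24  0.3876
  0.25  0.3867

T = 1;  σ√T = 0.2300
d₁ = [ln(294/302) + (0.031 + 0.23²/2)·1] / 0.2300 = [-0.0268 + 0.0575] / 0.2300 = 0.1331 ⇒ 0.13
√T = √1 = 1.0000
φ(d₁) = φ(0.13) = 0.3956
vega = S·φ(d₁)·√T = 294·0.3956·1.0000 = 116.3064
(Call and put vega coincide under Black-Scholes.)

116.31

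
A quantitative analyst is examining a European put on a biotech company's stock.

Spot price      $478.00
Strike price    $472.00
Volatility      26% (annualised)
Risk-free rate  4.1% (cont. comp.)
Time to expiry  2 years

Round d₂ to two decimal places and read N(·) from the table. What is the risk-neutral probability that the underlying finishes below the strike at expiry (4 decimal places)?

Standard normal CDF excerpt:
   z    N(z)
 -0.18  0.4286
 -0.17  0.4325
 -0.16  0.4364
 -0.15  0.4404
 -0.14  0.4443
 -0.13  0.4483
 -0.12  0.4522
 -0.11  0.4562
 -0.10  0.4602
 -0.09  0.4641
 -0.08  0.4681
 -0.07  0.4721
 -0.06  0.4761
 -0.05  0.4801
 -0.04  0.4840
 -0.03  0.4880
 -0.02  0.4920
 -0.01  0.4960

T = 2;  σ√T = 0.3677
d₁ = [ln(478/472) + (0.041 + 0.26²/2)·2] / 0.3677 = [0.0126 + 0.1496] / 0.3677 = 0.4412 which rounds to 0.44
d₂ = d₁ − σ√T = 0.4412 − 0.3677 = 0.0735 which rounds to 0.07
Risk-neutral Pr[S_T < K] = N(−d₂) = N(-0.07) = 0.4721

0.4721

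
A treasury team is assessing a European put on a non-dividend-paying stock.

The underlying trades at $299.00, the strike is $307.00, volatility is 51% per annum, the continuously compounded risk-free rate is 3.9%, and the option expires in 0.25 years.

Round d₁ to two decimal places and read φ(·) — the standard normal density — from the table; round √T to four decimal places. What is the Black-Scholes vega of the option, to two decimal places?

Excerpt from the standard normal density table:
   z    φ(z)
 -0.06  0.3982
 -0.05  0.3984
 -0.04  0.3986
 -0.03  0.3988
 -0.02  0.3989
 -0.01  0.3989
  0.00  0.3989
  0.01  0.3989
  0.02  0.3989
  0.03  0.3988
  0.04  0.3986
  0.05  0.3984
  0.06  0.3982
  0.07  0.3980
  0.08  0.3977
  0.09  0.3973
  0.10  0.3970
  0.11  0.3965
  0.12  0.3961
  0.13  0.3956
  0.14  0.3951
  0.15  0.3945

σ√T = 0.51 × 0.5000 = 0.2550
d₁ = [ln(299/307) + (0.039 + ½·0.51²)·0.25] / (σ√T) = (-0.0264 + 0.0423) / 0.2550 = 0.0622 → 0.06
√T = √0.25 = 0.5000
φ(d₁) = φ(0.06) = 0.3982
vega = S·φ(d₁)·√T = 299·0.3982·0.5000 = 59.5309
(The call has the same vega.)

59.53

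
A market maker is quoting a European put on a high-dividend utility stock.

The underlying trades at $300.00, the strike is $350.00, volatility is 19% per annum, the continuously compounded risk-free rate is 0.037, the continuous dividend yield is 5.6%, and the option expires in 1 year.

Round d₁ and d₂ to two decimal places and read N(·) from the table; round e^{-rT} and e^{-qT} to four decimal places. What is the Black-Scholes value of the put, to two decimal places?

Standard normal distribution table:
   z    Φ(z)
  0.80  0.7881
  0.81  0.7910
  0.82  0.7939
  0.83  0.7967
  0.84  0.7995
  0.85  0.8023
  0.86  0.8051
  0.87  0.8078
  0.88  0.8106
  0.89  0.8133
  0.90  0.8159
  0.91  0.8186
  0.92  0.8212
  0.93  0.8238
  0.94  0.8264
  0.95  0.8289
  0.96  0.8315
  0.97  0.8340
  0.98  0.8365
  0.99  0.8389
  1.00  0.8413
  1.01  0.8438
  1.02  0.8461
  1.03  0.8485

σ√T = 0.19·√1 = 0.1900
ln(S/K) + (r − q + σ²/2)T = ln(300/350) + (0.037 − 0.056 + 0.19²/2)·1 = -0.1542 − 0.0010 = -0.1551
d₁ = -0.1551 / 0.1900 = -0.8163 ≈ -0.82
d₂ = d₁ − σ√T = -0.8163 − 0.1900 = -1.0063 ≈ -1.01
exp(−qT) = exp(−0.056·1) = 0.9455;  exp(−rT) = exp(−0.037·1) = 0.9637
P = 350·0.9637·N(1.01) − 300·0.9455·N(0.82) = 350·0.9637·0.8438 − 300·0.9455·0.7939 = 284.6095 − 225.1897 = 59.4198

$59.42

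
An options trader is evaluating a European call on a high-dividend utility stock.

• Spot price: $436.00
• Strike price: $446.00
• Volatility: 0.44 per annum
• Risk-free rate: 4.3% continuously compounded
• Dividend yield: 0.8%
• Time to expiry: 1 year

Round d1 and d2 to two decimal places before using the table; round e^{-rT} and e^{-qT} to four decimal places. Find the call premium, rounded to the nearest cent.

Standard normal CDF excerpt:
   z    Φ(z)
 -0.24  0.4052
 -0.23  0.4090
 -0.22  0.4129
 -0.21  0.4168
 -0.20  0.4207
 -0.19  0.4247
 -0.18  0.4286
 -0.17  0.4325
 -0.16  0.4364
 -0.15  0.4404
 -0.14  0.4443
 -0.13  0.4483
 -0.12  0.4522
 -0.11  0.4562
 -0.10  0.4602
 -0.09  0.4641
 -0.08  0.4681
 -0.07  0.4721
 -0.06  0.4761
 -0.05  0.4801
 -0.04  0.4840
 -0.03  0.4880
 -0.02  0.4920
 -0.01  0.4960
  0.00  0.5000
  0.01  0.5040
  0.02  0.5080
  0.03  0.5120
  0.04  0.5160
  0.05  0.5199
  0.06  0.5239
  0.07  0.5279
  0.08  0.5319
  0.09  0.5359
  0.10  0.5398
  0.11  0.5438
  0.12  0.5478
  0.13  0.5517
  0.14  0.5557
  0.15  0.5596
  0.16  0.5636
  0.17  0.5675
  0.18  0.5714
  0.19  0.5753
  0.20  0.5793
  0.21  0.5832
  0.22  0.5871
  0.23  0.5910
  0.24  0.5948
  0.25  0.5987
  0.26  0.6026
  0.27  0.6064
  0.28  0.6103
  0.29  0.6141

σ√T = 0.44·√1 = 0.4400
ln(S/K) + (r − q + σ²/2)T = ln(436/446) + (0.043 − 0.008 + 0.44²/2)·1 = -0.0227 + 0.1318 = 0.1091
d₁ = 0.1091 / 0.4400 = 0.2480 ⇒ 0.25
d₂ = d₁ − σ√T = 0.2480 − 0.4400 = -0.1920 ⇒ -0.19
exp(−qT) = exp(−0.008·1) = 0.9920;  exp(−rT) = exp(−0.043·1) = 0.9579
N(d₁) = N(0.25) = 0.5987;  N(d₂) = N(-0.19) = 0.4247
C = 436·0.9920·0.5987 − 446·0.9579·0.4247 = 258.9449 − 181.4418 = 77.5032

$77.50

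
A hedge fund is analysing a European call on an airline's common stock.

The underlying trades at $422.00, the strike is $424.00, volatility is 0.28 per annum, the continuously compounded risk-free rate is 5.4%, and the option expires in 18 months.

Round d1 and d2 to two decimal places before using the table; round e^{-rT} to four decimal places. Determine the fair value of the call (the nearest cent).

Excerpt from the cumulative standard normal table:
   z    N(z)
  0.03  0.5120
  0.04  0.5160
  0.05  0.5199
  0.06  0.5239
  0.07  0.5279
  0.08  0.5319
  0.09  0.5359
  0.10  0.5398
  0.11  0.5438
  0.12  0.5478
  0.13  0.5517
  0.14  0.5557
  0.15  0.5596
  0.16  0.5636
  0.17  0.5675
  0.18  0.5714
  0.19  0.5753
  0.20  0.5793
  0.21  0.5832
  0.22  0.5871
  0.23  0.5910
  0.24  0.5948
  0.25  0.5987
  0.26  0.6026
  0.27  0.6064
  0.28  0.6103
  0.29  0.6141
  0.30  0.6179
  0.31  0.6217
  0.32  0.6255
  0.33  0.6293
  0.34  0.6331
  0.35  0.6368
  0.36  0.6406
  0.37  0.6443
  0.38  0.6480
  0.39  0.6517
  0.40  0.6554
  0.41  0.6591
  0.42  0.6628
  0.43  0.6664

$71.73

σ√T = 0.28 × 1.2247 = 0.3429
d₁ = [ln(422/424) + (0.054 + 0.28²/2)·1.5] / 0.3429 = [-0.0047 + 0.1398] / 0.3429 = 0.3939 which rounds to 0.39
d₂ = d₁ − σ√T = 0.3939 − 0.3429 = 0.0509 which rounds to 0.05
e^(−rT) = e^(−0.054·1.5) = 0.9222
C = 422·N(0.39) − 424·0.9222·N(0.05) = 422·0.6517 − 424·0.9222·0.5199 = 275.0174 − 203.2876 = 71.7298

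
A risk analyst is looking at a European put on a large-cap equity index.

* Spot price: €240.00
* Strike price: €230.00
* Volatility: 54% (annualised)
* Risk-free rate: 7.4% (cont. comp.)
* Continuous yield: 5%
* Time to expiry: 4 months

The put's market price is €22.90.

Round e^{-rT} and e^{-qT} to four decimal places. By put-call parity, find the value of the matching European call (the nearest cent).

e^(−qT) = e^(−0.05·0.3333) = 0.9835;  e^(−rT) = e^(−0.074·0.3333) = 0.9756
Put-call parity: C − P = S·e^(−qT) − K·e^(−rT) = 240·0.9835 − 230·0.9756 = 236.0400 − 224.3880 = 11.6520
C = P + (C − P) = 22.90 + (11.6520) = 34.5520

€34.55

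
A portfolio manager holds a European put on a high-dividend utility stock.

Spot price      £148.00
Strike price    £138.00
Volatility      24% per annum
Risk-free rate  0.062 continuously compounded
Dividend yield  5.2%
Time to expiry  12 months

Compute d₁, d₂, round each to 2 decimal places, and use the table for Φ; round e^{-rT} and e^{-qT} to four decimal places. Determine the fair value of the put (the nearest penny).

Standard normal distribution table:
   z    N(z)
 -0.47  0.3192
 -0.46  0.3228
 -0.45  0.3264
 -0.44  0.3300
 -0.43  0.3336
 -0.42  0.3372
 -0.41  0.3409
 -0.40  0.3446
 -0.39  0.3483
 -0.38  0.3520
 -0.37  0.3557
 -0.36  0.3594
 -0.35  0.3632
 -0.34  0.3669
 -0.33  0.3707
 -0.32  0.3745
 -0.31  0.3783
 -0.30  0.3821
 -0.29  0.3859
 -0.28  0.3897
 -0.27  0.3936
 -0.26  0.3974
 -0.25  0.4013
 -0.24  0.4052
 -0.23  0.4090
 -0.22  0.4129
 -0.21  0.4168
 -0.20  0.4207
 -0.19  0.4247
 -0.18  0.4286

T = 1;  σ√T = 0.2400
ln(S/K) + (r − q + σ²/2)T = ln(148/138) + (0.062 − 0.052 + 0.24²/2)·1 = 0.0700 + 0.0388 = 0.1088
d₁ = 0.1088 / 0.2400 = 0.4532 which rounds to 0.45
d₂ = d₁ − σ√T = 0.4532 − 0.2400 = 0.2132 which rounds to 0.21
exp(−qT) = exp(−0.052·1) = 0.9493;  exp(−rT) = exp(−0.062·1) = 0.9399
N(−d₂) = N(-0.21) = 0.4168;  N(−d₁) = N(-0.45) = 0.3264
P = 138·0.9399·0.4168 − 148·0.9493·0.3264 = 54.0615 − 45.8580 = 8.2035

£8.20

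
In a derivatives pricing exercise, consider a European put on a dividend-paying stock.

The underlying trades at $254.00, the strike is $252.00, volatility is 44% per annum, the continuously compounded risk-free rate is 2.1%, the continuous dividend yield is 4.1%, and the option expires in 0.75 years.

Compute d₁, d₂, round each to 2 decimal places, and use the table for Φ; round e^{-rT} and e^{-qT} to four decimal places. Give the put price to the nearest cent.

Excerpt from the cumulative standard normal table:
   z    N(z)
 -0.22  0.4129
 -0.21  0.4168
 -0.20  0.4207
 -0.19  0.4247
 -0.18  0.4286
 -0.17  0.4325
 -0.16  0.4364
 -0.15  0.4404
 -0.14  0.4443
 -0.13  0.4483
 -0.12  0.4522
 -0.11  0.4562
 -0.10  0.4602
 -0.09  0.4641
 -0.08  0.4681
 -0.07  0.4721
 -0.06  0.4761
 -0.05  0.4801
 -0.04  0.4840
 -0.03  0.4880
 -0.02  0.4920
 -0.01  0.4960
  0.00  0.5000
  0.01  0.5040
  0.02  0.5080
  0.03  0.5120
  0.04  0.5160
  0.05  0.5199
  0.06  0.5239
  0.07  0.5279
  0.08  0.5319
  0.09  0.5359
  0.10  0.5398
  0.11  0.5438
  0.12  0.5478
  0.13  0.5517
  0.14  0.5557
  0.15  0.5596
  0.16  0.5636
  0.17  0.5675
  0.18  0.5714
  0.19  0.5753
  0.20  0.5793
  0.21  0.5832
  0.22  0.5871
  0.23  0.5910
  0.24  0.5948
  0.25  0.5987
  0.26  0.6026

$38.15

σ√T = 0.44·√0.75 = 0.3811
d₁ = [ln(254/252) + (0.021 − 0.041 + 0.44²/2)·0.75] / 0.3811 = [0.0079 + 0.0576] / 0.3811 = 0.1719 → 0.17
d₂ = d₁ − σ√T = 0.1719 − 0.3811 = -0.2091 → -0.21
e^(−qT) = e^(−0.041·0.75) = 0.9697;  e^(−rT) = e^(−0.021·0.75) = 0.9844
N(−d₂) = N(0.21) = 0.5832;  N(−d₁) = N(-0.17) = 0.4325
P = 252·0.9844·0.5832 − 254·0.9697·0.4325 = 144.6737 − 106.5264 = 38.1473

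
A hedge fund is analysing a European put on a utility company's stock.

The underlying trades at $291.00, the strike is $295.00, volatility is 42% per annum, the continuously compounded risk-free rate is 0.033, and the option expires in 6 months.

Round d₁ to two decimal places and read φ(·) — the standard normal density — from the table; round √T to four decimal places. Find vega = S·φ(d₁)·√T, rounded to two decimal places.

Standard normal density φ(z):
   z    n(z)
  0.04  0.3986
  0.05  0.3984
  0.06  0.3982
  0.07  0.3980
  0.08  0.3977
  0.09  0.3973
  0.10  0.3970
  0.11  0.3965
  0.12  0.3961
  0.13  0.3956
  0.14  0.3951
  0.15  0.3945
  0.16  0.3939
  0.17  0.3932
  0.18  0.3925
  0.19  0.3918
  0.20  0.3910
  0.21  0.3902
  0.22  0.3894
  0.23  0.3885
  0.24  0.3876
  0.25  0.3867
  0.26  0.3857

T = 0.5;  σ√T = 0.2970
d₁ = [ln(291/295) + (0.033 + ½·0.42²)·0.5] / (σ√T) = (-0.0137 + 0.0606) / 0.2970 = 0.1581 ⇒ 0.16
√T = √0.5 = 0.7071
φ(d₁) = φ(0.16) = 0.3939
vega = S·φ(d₁)·√T = 291·0.3939·0.7071 = 81.0513

81.05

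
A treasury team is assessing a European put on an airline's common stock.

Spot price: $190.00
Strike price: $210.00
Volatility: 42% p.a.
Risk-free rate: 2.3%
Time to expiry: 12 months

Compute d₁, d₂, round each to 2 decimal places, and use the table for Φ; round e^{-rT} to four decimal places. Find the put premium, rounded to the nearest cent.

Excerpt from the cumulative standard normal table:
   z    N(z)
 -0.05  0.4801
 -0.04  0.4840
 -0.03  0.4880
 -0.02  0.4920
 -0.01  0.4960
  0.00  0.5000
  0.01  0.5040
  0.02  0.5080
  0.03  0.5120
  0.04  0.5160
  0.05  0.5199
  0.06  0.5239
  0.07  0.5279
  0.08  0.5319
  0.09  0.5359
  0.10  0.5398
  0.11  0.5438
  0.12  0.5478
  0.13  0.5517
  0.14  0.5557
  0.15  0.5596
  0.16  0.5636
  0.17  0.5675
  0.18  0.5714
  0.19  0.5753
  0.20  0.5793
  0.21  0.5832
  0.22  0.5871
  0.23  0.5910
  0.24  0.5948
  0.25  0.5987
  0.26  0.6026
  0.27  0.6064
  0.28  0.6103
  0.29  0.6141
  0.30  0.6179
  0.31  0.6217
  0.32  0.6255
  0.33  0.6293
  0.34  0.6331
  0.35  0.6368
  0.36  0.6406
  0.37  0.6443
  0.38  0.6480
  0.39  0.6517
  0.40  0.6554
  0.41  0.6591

$41.03

σ√T = 0.42·√1 = 0.4200
d₁ = [ln(190/210) + (0.023 + 0.42²/2)·1] / 0.4200 = [-0.1001 + 0.1112] / 0.4200 = 0.0265 which rounds to 0.03
d₂ = d₁ − σ√T = 0.0265 − 0.4200 = -0.3935 which rounds to -0.39
e^(−rT) = e^(−0.023·1) = 0.9773
N(−d₂) = N(0.39) = 0.6517;  N(−d₁) = N(-0.03) = 0.4880
P = 210·0.9773·0.6517 − 190·0.4880 = 133.7503 − 92.7200 = 41.0303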